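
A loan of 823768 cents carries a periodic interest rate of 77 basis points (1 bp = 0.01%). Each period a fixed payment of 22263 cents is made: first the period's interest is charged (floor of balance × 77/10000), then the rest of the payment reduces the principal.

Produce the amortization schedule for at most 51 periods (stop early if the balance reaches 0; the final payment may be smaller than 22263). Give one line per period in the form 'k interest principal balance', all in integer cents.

1 6343 15920 807848
2 6220 16043 791805
3 6096 16167 775638
4 5972 16291 759347
5 5846 16417 742930
6 5720 16543 726387
7 5593 16670 709717
8 5464 16799 692918
9 5335 16928 675990
10 5205 17058 658932
11 5073 17190 641742
12 4941 17322 624420
13 4808 17455 606965
14 4673 17590 589375
15 4538 17725 571650
16 4401 17862 553788
17 4264 17999 535789
18 4125 18138 517651
19 3985 18278 499373
20 3845 18418 480955
21 3703 18560 462395
22 3560 18703 443692
23 3416 18847 424845
24 3271 18992 405853
25 3125 19138 386715
26 2977 19286 367429
27 2829 19434 347995
28 2679 19584 328411
29 2528 19735 308676
30 2376 19887 288789
31 2223 20040 268749
32 2069 20194 248555
33 1913 20350 228205
34 1757 20506 207699
35 1599 20664 187035
36 1440 20823 166212
37 1279 20984 145228
38 1118 21145 124083
39 955 21308 102775
40 791 21472 81303
41 626 21637 59666
42 459 21804 37862
43 291 21972 15890
44 122 15890 0

1. interest=⌊823768·77/10000⌋=6343; principal=22263-6343=15920; balance=823768-15920=807848
2. interest=⌊807848·77/10000⌋=6220; principal=22263-6220=16043; balance=807848-16043=791805
3. interest=⌊791805·77/10000⌋=6096; principal=22263-6096=16167; balance=791805-16167=775638
4. interest=⌊775638·77/10000⌋=5972; principal=22263-5972=16291; balance=775638-16291=759347
5. interest=⌊759347·77/10000⌋=5846; principal=22263-5846=16417; balance=759347-16417=742930
6. interest=⌊742930·77/10000⌋=5720; principal=22263-5720=16543; balance=742930-16543=726387
7. interest=⌊726387·77/10000⌋=5593; principal=22263-5593=16670; balance=726387-16670=709717
8. interest=⌊709717·77/10000⌋=5464; principal=22263-5464=16799; balance=709717-16799=692918
9. interest=⌊692918·77/10000⌋=5335; principal=22263-5335=16928; balance=692918-16928=675990
10. interest=⌊675990·77/10000⌋=5205; principal=22263-5205=17058; balance=675990-17058=658932
11. interest=⌊658932·77/10000⌋=5073; principal=22263-5073=17190; balance=658932-17190=641742
12. interest=⌊641742·77/10000⌋=4941; principal=22263-4941=17322; balance=641742-17322=624420
13. interest=⌊624420·77/10000⌋=4808; principal=22263-4808=17455; balance=624420-17455=606965
14. interest=⌊606965·77/10000⌋=4673; principal=22263-4673=17590; balance=606965-17590=589375
15. interest=⌊589375·77/10000⌋=4538; principal=22263-4538=17725; balance=589375-17725=571650
16. interest=⌊571650·77/10000⌋=4401; principal=22263-4401=17862; balance=571650-17862=553788
17. interest=⌊553788·77/10000⌋=4264; principal=22263-4264=17999; balance=553788-17999=535789
18. interest=⌊535789·77/10000⌋=4125; principal=22263-4125=18138; balance=535789-18138=517651
19. interest=⌊517651·77/10000⌋=3985; principal=22263-3985=18278; balance=517651-18278=499373
20. interest=⌊499373·77/10000⌋=3845; principal=22263-3845=18418; balance=499373-18418=480955
21. interest=⌊480955·77/10000⌋=3703; principal=22263-3703=18560; balance=480955-18560=462395
22. interest=⌊462395·77/10000⌋=3560; principal=22263-3560=18703; balance=462395-18703=443692
23. interest=⌊443692·77/10000⌋=3416; principal=22263-3416=18847; balance=443692-18847=424845
24. interest=⌊424845·77/10000⌋=3271; principal=22263-3271=18992; balance=424845-18992=405853
25. interest=⌊405853·77/10000⌋=3125; principal=22263-3125=19138; balance=405853-19138=386715
26. interest=⌊386715·77/10000⌋=2977; principal=22263-2977=19286; balance=386715-19286=367429
27. interest=⌊367429·77/10000⌋=2829; principal=22263-2829=19434; balance=367429-19434=347995
28. interest=⌊347995·77/10000⌋=2679; principal=22263-2679=19584; balance=347995-19584=328411
29. interest=⌊328411·77/10000⌋=2528; principal=22263-2528=19735; balance=328411-19735=308676
30. interest=⌊308676·77/10000⌋=2376; principal=22263-2376=19887; balance=308676-19887=288789
31. interest=⌊288789·77/10000⌋=2223; principal=22263-2223=20040; balance=288789-20040=268749
32. interest=⌊268749·77/10000⌋=2069; principal=22263-2069=20194; balance=268749-20194=248555
33. interest=⌊248555·77/10000⌋=1913; principal=22263-1913=20350; balance=248555-20350=228205
34. interest=⌊228205·77/10000⌋=1757; principal=22263-1757=20506; balance=228205-20506=207699
35. interest=⌊207699·77/10000⌋=1599; principal=22263-1599=20664; balance=207699-20664=187035
36. interest=⌊187035·77/10000⌋=1440; principal=22263-1440=20823; balance=187035-20823=166212
37. interest=⌊166212·77/10000⌋=1279; principal=22263-1279=20984; balance=166212-20984=145228
38. interest=⌊145228·77/10000⌋=1118; principal=22263-1118=21145; balance=145228-21145=124083
39. interest=⌊124083·77/10000⌋=955; principal=22263-955=21308; balance=124083-21308=102775
40. interest=⌊102775·77/10000⌋=791; principal=22263-791=21472; balance=102775-21472=81303
41. interest=⌊81303·77/10000⌋=626; principal=22263-626=21637; balance=81303-21637=59666
42. interest=⌊59666·77/10000⌋=459; principal=22263-459=21804; balance=59666-21804=37862
43. interest=⌊37862·77/10000⌋=291; principal=22263-291=21972; balance=37862-21972=15890
44. interest=⌊15890·77/10000⌋=122; principal=min(22263-122,15890)=15890; balance=15890-15890=0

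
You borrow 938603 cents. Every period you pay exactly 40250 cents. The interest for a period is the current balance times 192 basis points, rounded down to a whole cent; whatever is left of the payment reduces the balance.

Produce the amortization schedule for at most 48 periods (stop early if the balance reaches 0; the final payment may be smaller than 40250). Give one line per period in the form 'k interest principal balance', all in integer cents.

1 18021 22229 916374
2 17594 22656 893718
3 17159 23091 870627
4 16716 23534 847093
5 16264 23986 823107
6 15803 24447 798660
7 15334 24916 773744
8 14855 25395 748349
9 14368 25882 722467
10 13871 26379 696088
11 13364 26886 669202
12 12848 27402 641800
13 12322 27928 613872
14 11786 28464 585408
15 11239 29011 556397
16 10682 29568 526829
17 10115 30135 496694
18 9536 30714 465980
19 8946 31304 434676
20 8345 31905 402771
21 7733 32517 370254
22 7108 33142 337112
23 6472 33778 303334
24 5824 34426 268908
25 5163 35087 233821
26 4489 35761 198060
27 3802 36448 161612
28 3102 37148 124464
29 2389 37861 86603
30 1662 38588 48015
31 921 39329 8686
32 166 8686 0

1. interest=⌊938603·192/10000⌋=18021; principal=40250-18021=22229; balance=938603-22229=916374
2. interest=⌊916374·192/10000⌋=17594; principal=40250-17594=22656; balance=916374-22656=893718
3. interest=⌊893718·192/10000⌋=17159; principal=40250-17159=23091; balance=893718-23091=870627
4. interest=⌊870627·192/10000⌋=16716; principal=40250-16716=23534; balance=870627-23534=847093
5. interest=⌊847093·192/10000⌋=16264; principal=40250-16264=23986; balance=847093-23986=823107
6. interest=⌊823107·192/10000⌋=15803; principal=40250-15803=24447; balance=823107-24447=798660
7. interest=⌊798660·192/10000⌋=15334; principal=40250-15334=24916; balance=798660-24916=773744
8. interest=⌊773744·192/10000⌋=14855; principal=40250-14855=25395; balance=773744-25395=748349
9. interest=⌊748349·192/10000⌋=14368; principal=40250-14368=25882; balance=748349-25882=722467
10. interest=⌊722467·192/10000⌋=13871; principal=40250-13871=26379; balance=722467-26379=696088
11. interest=⌊696088·192/10000⌋=13364; principal=40250-13364=26886; balance=696088-26886=669202
12. interest=⌊669202·192/10000⌋=12848; principal=40250-12848=27402; balance=669202-27402=641800
13. interest=⌊641800·192/10000⌋=12322; principal=40250-12322=27928; balance=641800-27928=613872
14. interest=⌊613872·192/10000⌋=11786; principal=40250-11786=28464; balance=613872-28464=585408
15. interest=⌊585408·192/10000⌋=11239; principal=40250-11239=29011; balance=585408-29011=556397
16. interest=⌊556397·192/10000⌋=10682; principal=40250-10682=29568; balance=556397-29568=526829
17. interest=⌊526829·192/10000⌋=10115; principal=40250-10115=30135; balance=526829-30135=496694
18. interest=⌊496694·192/10000⌋=9536; principal=40250-9536=30714; balance=496694-30714=465980
19. interest=⌊465980·192/10000⌋=8946; principal=40250-8946=31304; balance=465980-31304=434676
20. interest=⌊434676·192/10000⌋=8345; principal=40250-8345=31905; balance=434676-31905=402771
21. interest=⌊402771·192/10000⌋=7733; principal=40250-7733=32517; balance=402771-32517=370254
22. interest=⌊370254·192/10000⌋=7108; principal=40250-7108=33142; balance=370254-33142=337112
23. interest=⌊337112·192/10000⌋=6472; principal=40250-6472=33778; balance=337112-33778=303334
24. interest=⌊303334·192/10000⌋=5824; principal=40250-5824=34426; balance=303334-34426=268908
25. interest=⌊268908·192/10000⌋=5163; principal=40250-5163=35087; balance=268908-35087=233821
26. interest=⌊233821·192/10000⌋=4489; principal=40250-4489=35761; balance=233821-35761=198060
27. interest=⌊198060·192/10000⌋=3802; principal=40250-3802=36448; balance=198060-36448=161612
28. interest=⌊161612·192/10000⌋=3102; principal=40250-3102=37148; balance=161612-37148=124464
29. interest=⌊124464·192/10000⌋=2389; principal=40250-2389=37861; balance=124464-37861=86603
30. interest=⌊86603·192/10000⌋=1662; principal=40250-1662=38588; balance=86603-38588=48015
31. interest=⌊48015·192/10000⌋=921; principal=40250-921=39329; balance=48015-39329=8686
32. interest=⌊8686·192/10000⌋=166; principal=min(40250-166,8686)=8686; balance=8686-8686=0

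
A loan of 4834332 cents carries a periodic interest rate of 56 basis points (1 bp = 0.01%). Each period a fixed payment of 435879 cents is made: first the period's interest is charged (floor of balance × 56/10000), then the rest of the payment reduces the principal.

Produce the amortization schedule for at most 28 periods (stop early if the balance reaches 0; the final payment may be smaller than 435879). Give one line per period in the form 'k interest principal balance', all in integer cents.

1. interest=⌊4834332·56/10000⌋=27072; principal=435879-27072=408807; balance=4834332-408807=4425525
2. interest=⌊4425525·56/10000⌋=24782; principal=435879-24782=411097; balance=4425525-411097=4014428
3. interest=⌊4014428·56/10000⌋=22480; principal=435879-22480=413399; balance=4014428-413399=3601029
4. interest=⌊3601029·56/10000⌋=20165; principal=435879-20165=415714; balance=3601029-415714=3185315
5. interest=⌊3185315·56/10000⌋=17837; principal=435879-17837=418042; balance=3185315-418042=2767273
6. interest=⌊2767273·56/10000⌋=15496; principal=435879-15496=420383; balance=2767273-420383=2346890
7. interest=⌊2346890·56/10000⌋=13142; principal=435879-13142=422737; balance=2346890-422737=1924153
8. interest=⌊1924153·56/10000⌋=10775; principal=435879-10775=425104; balance=1924153-425104=1499049
9. interest=⌊1499049·56/10000⌋=8394; principal=435879-8394=427485; balance=1499049-427485=1071564
10. interest=⌊1071564·56/10000⌋=6000; principal=435879-6000=429879; balance=1071564-429879=641685
11. interest=⌊641685·56/10000⌋=3593; principal=435879-3593=432286; balance=641685-432286=209399
12. interest=⌊209399·56/10000⌋=1172; principal=min(435879-1172,209399)=209399; balance=209399-209399=0

1 27072 408807 4425525
2 24782 411097 4014428
3 22480 413399 3601029
4 20165 415714 3185315
5 17837 418042 2767273
6 15496 420383 2346890
7 13142 422737 1924153
8 10775 425104 1499049
9 8394 427485 1071564
10 6000 429879 641685
11 3593 432286 209399
12 1172 209399 0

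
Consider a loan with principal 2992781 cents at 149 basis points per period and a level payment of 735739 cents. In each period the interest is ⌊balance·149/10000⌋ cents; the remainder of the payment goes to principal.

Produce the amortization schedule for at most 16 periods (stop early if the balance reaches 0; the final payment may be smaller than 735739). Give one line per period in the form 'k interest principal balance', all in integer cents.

1 44592 691147 2301634
2 34294 701445 1600189
3 23842 711897 888292
4 13235 722504 165788
5 2470 165788 0

1. interest=⌊2992781·149/10000⌋=44592; principal=735739-44592=691147; balance=2992781-691147=2301634
2. interest=⌊2301634·149/10000⌋=34294; principal=735739-34294=701445; balance=2301634-701445=1600189
3. interest=⌊1600189·149/10000⌋=23842; principal=735739-23842=711897; balance=1600189-711897=888292
4. interest=⌊888292·149/10000⌋=13235; principal=735739-13235=722504; balance=888292-722504=165788
5. interest=⌊165788·149/10000⌋=2470; principal=min(735739-2470,165788)=165788; balance=165788-165788=0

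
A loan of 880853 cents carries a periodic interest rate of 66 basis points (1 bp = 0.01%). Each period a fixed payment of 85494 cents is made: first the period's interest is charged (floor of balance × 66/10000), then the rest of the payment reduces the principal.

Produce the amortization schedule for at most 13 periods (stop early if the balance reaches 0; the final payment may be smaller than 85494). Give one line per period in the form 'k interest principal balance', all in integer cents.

1 5813 79681 801172
2 5287 80207 720965
3 4758 80736 640229
4 4225 81269 558960
5 3689 81805 477155
6 3149 82345 394810
7 2605 82889 311921
8 2058 83436 228485
9 1508 83986 144499
10 953 84541 59958
11 395 59958 0

1. interest=⌊880853·66/10000⌋=5813; principal=85494-5813=79681; balance=880853-79681=801172
2. interest=⌊801172·66/10000⌋=5287; principal=85494-5287=80207; balance=801172-80207=720965
3. interest=⌊720965·66/10000⌋=4758; principal=85494-4758=80736; balance=720965-80736=640229
4. interest=⌊640229·66/10000⌋=4225; principal=85494-4225=81269; balance=640229-81269=558960
5. interest=⌊558960·66/10000⌋=3689; principal=85494-3689=81805; balance=558960-81805=477155
6. interest=⌊477155·66/10000⌋=3149; principal=85494-3149=82345; balance=477155-82345=394810
7. interest=⌊394810·66/10000⌋=2605; principal=85494-2605=82889; balance=394810-82889=311921
8. interest=⌊311921·66/10000⌋=2058; principal=85494-2058=83436; balance=311921-83436=228485
9. interest=⌊228485·66/10000⌋=1508; principal=85494-1508=83986; balance=228485-83986=144499
10. interest=⌊144499·66/10000⌋=953; principal=85494-953=84541; balance=144499-84541=59958
11. interest=⌊59958·66/10000⌋=395; principal=min(85494-395,59958)=59958; balance=59958-59958=0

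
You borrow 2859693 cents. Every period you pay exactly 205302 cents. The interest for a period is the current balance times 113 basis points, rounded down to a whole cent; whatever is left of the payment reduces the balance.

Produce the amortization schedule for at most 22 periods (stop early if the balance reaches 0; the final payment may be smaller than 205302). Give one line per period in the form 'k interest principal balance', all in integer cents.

1. interest=⌊2859693·113/10000⌋=32314; principal=205302-32314=172988; balance=2859693-172988=2686705
2. interest=⌊2686705·113/10000⌋=30359; principal=205302-30359=174943; balance=2686705-174943=2511762
3. interest=⌊2511762·113/10000⌋=28382; principal=205302-28382=176920; balance=2511762-176920=2334842
4. interest=⌊2334842·113/10000⌋=26383; principal=205302-26383=178919; balance=2334842-178919=2155923
5. interest=⌊2155923·113/10000⌋=24361; principal=205302-24361=180941; balance=2155923-180941=1974982
6. interest=⌊1974982·113/10000⌋=22317; principal=205302-22317=182985; balance=1974982-182985=1791997
7. interest=⌊1791997·113/10000⌋=20249; principal=205302-20249=185053; balance=1791997-185053=1606944
8. interest=⌊1606944·113/10000⌋=18158; principal=205302-18158=187144; balance=1606944-187144=1419800
9. interest=⌊1419800·113/10000⌋=16043; principal=205302-16043=189259; balance=1419800-189259=1230541
10. interest=⌊1230541·113/10000⌋=13905; principal=205302-13905=191397; balance=1230541-191397=1039144
11. interest=⌊1039144·113/10000⌋=11742; principal=205302-11742=193560; balance=1039144-193560=845584
12. interest=⌊845584·113/10000⌋=9555; principal=205302-9555=195747; balance=845584-195747=649837
13. interest=⌊649837·113/10000⌋=7343; principal=205302-7343=197959; balance=649837-197959=451878
14. interest=⌊451878·113/10000⌋=5106; principal=205302-5106=200196; balance=451878-200196=251682
15. interest=⌊251682·113/10000⌋=2844; principal=205302-2844=202458; balance=251682-202458=49224
16. interest=⌊49224·113/10000⌋=556; principal=min(205302-556,49224)=49224; balance=49224-49224=0

1 32314 172988 2686705
2 30359 174943 2511762
3 28382 176920 2334842
4 26383 178919 2155923
5 24361 180941 1974982
6 22317 182985 1791997
7 20249 185053 1606944
8 18158 187144 1419800
9 16043 189259 1230541
10 13905 191397 1039144
11 11742 193560 845584
12 9555 195747 649837
13 7343 197959 451878
14 5106 200196 251682
15 2844 202458 49224
16 556 49224 0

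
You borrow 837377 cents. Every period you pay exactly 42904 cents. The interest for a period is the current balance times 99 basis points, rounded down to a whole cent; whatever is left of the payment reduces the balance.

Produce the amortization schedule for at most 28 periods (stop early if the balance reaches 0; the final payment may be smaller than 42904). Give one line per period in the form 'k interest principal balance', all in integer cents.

1 8290 34614 802763
2 7947 34957 767806
3 7601 35303 732503
4 7251 35653 696850
5 6898 36006 660844
6 6542 36362 624482
7 6182 36722 587760
8 5818 37086 550674
9 5451 37453 513221
10 5080 37824 475397
11 4706 38198 437199
12 4328 38576 398623
13 3946 38958 359665
14 3560 39344 320321
15 3171 39733 280588
16 2777 40127 240461
17 2380 40524 199937
18 1979 40925 159012
19 1574 41330 117682
20 1165 41739 75943
21 751 42153 33790
22 334 33790 0

1. interest=⌊837377·99/10000⌋=8290; principal=42904-8290=34614; balance=837377-34614=802763
2. interest=⌊802763·99/10000⌋=7947; principal=42904-7947=34957; balance=802763-34957=767806
3. interest=⌊767806·99/10000⌋=7601; principal=42904-7601=35303; balance=767806-35303=732503
4. interest=⌊732503·99/10000⌋=7251; principal=42904-7251=35653; balance=732503-35653=696850
5. interest=⌊696850·99/10000⌋=6898; principal=42904-6898=36006; balance=696850-36006=660844
6. interest=⌊660844·99/10000⌋=6542; principal=42904-6542=36362; balance=660844-36362=624482
7. interest=⌊624482·99/10000⌋=6182; principal=42904-6182=36722; balance=624482-36722=587760
8. interest=⌊587760·99/10000⌋=5818; principal=42904-5818=37086; balance=587760-37086=550674
9. interest=⌊550674·99/10000⌋=5451; principal=42904-5451=37453; balance=550674-37453=513221
10. interest=⌊513221·99/10000⌋=5080; principal=42904-5080=37824; balance=513221-37824=475397
11. interest=⌊475397·99/10000⌋=4706; principal=42904-4706=38198; balance=475397-38198=437199
12. interest=⌊437199·99/10000⌋=4328; principal=42904-4328=38576; balance=437199-38576=398623
13. interest=⌊398623·99/10000⌋=3946; principal=42904-3946=38958; balance=398623-38958=359665
14. interest=⌊359665·99/10000⌋=3560; principal=42904-3560=39344; balance=359665-39344=320321
15. interest=⌊320321·99/10000⌋=3171; principal=42904-3171=39733; balance=320321-39733=280588
16. interest=⌊280588·99/10000⌋=2777; principal=42904-2777=40127; balance=280588-40127=240461
17. interest=⌊240461·99/10000⌋=2380; principal=42904-2380=40524; balance=240461-40524=199937
18. interest=⌊199937·99/10000⌋=1979; principal=42904-1979=40925; balance=199937-40925=159012
19. interest=⌊159012·99/10000⌋=1574; principal=42904-1574=41330; balance=159012-41330=117682
20. interest=⌊117682·99/10000⌋=1165; principal=42904-1165=41739; balance=117682-41739=75943
21. interest=⌊75943·99/10000⌋=751; principal=42904-751=42153; balance=75943-42153=33790
22. interest=⌊33790·99/10000⌋=334; principal=min(42904-334,33790)=33790; balance=33790-33790=0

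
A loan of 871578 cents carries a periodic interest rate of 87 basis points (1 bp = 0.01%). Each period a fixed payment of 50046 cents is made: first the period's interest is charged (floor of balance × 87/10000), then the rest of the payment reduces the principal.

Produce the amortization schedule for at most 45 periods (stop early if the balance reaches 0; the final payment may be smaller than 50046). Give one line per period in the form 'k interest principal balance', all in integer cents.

1. interest=⌊871578·87/10000⌋=7582; principal=50046-7582=42464; balance=871578-42464=829114
2. interest=⌊829114·87/10000⌋=7213; principal=50046-7213=42833; balance=829114-42833=786281
3. interest=⌊786281·87/10000⌋=6840; principal=50046-6840=43206; balance=786281-43206=743075
4. interest=⌊743075·87/10000⌋=6464; principal=50046-6464=43582; balance=743075-43582=699493
5. interest=⌊699493·87/10000⌋=6085; principal=50046-6085=43961; balance=699493-43961=655532
6. interest=⌊655532·87/10000⌋=5703; principal=50046-5703=44343; balance=655532-44343=611189
7. interest=⌊611189·87/10000⌋=5317; principal=50046-5317=44729; balance=611189-44729=566460
8. interest=⌊566460·87/10000⌋=4928; principal=50046-4928=45118; balance=566460-45118=521342
9. interest=⌊521342·87/10000⌋=4535; principal=50046-4535=45511; balance=521342-45511=475831
10. interest=⌊475831·87/10000⌋=4139; principal=50046-4139=45907; balance=475831-45907=429924
11. interest=⌊429924·87/10000⌋=3740; principal=50046-3740=46306; balance=429924-46306=383618
12. interest=⌊383618·87/10000⌋=3337; principal=50046-3337=46709; balance=383618-46709=336909
13. interest=⌊336909·87/10000⌋=2931; principal=50046-2931=47115; balance=336909-47115=289794
14. interest=⌊289794·87/10000⌋=2521; principal=50046-2521=47525; balance=289794-47525=242269
15. interest=⌊242269·87/10000⌋=2107; principal=50046-2107=47939; balance=242269-47939=194330
16. interest=⌊194330·87/10000⌋=1690; principal=50046-1690=48356; balance=194330-48356=145974
17. interest=⌊145974·87/10000⌋=1269; principal=50046-1269=48777; balance=145974-48777=97197
18. interest=⌊97197·87/10000⌋=845; principal=50046-845=49201; balance=97197-49201=47996
19. interest=⌊47996·87/10000⌋=417; principal=min(50046-417,47996)=47996; balance=47996-47996=0

1 7582 42464 829114
2 7213 42833 786281
3 6840 43206 743075
4 6464 43582 699493
5 6085 43961 655532
6 5703 44343 611189
7 5317 44729 566460
8 4928 45118 521342
9 4535 45511 475831
10 4139 45907 429924
11 3740 46306 383618
12 3337 46709 336909
13 2931 47115 289794
14 2521 47525 242269
15 2107 47939 194330
16 1690 48356 145974
17 1269 48777 97197
18 845 49201 47996
19 417 47996 0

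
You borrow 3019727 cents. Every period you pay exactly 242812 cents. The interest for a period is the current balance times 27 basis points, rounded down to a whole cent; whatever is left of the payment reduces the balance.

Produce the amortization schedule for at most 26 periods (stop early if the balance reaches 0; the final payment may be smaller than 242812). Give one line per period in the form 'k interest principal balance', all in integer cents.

1 8153 234659 2785068
2 7519 235293 2549775
3 6884 235928 2313847
4 6247 236565 2077282
5 5608 237204 1840078
6 4968 237844 1602234
7 4326 238486 1363748
8 3682 239130 1124618
9 3036 239776 884842
10 2389 240423 644419
11 1739 241073 403346
12 1089 241723 161623
13 436 161623 0

1. interest=⌊3019727·27/10000⌋=8153; principal=242812-8153=234659; balance=3019727-234659=2785068
2. interest=⌊2785068·27/10000⌋=7519; principal=242812-7519=235293; balance=2785068-235293=2549775
3. interest=⌊2549775·27/10000⌋=6884; principal=242812-6884=235928; balance=2549775-235928=2313847
4. interest=⌊2313847·27/10000⌋=6247; principal=242812-6247=236565; balance=2313847-236565=2077282
5. interest=⌊2077282·27/10000⌋=5608; principal=242812-5608=237204; balance=2077282-237204=1840078
6. interest=⌊1840078·27/10000⌋=4968; principal=242812-4968=237844; balance=1840078-237844=1602234
7. interest=⌊1602234·27/10000⌋=4326; principal=242812-4326=238486; balance=1602234-238486=1363748
8. interest=⌊1363748·27/10000⌋=3682; principal=242812-3682=239130; balance=1363748-239130=1124618
9. interest=⌊1124618·27/10000⌋=3036; principal=242812-3036=239776; balance=1124618-239776=884842
10. interest=⌊884842·27/10000⌋=2389; principal=242812-2389=240423; balance=884842-240423=644419
11. interest=⌊644419·27/10000⌋=1739; principal=242812-1739=241073; balance=644419-241073=403346
12. interest=⌊403346·27/10000⌋=1089; principal=242812-1089=241723; balance=403346-241723=161623
13. interest=⌊161623·27/10000⌋=436; principal=min(242812-436,161623)=161623; balance=161623-161623=0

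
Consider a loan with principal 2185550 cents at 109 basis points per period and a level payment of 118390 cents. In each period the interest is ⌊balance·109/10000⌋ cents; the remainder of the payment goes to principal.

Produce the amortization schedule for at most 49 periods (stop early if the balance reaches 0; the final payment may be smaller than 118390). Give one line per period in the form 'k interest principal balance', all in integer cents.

1 23822 94568 2090982
2 22791 95599 1995383
3 21749 96641 1898742
4 20696 97694 1801048
5 19631 98759 1702289
6 18554 99836 1602453
7 17466 100924 1501529
8 16366 102024 1399505
9 15254 103136 1296369
10 14130 104260 1192109
11 12993 105397 1086712
12 11845 106545 980167
13 10683 107707 872460
14 9509 108881 763579
15 8323 110067 653512
16 7123 111267 542245
17 5910 112480 429765
18 4684 113706 316059
19 3445 114945 201114
20 2192 116198 84916
21 925 84916 0

1. interest=⌊2185550·109/10000⌋=23822; principal=118390-23822=94568; balance=2185550-94568=2090982
2. interest=⌊2090982·109/10000⌋=22791; principal=118390-22791=95599; balance=2090982-95599=1995383
3. interest=⌊1995383·109/10000⌋=21749; principal=118390-21749=96641; balance=1995383-96641=1898742
4. interest=⌊1898742·109/10000⌋=20696; principal=118390-20696=97694; balance=1898742-97694=1801048
5. interest=⌊1801048·109/10000⌋=19631; principal=118390-19631=98759; balance=1801048-98759=1702289
6. interest=⌊1702289·109/10000⌋=18554; principal=118390-18554=99836; balance=1702289-99836=1602453
7. interest=⌊1602453·109/10000⌋=17466; principal=118390-17466=100924; balance=1602453-100924=1501529
8. interest=⌊1501529·109/10000⌋=16366; principal=118390-16366=102024; balance=1501529-102024=1399505
9. interest=⌊1399505·109/10000⌋=15254; principal=118390-15254=103136; balance=1399505-103136=1296369
10. interest=⌊1296369·109/10000⌋=14130; principal=118390-14130=104260; balance=1296369-104260=1192109
11. interest=⌊1192109·109/10000⌋=12993; principal=118390-12993=105397; balance=1192109-105397=1086712
12. interest=⌊1086712·109/10000⌋=11845; principal=118390-11845=106545; balance=1086712-106545=980167
13. interest=⌊980167·109/10000⌋=10683; principal=118390-10683=107707; balance=980167-107707=872460
14. interest=⌊872460·109/10000⌋=9509; principal=118390-9509=108881; balance=872460-108881=763579
15. interest=⌊763579·109/10000⌋=8323; principal=118390-8323=110067; balance=763579-110067=653512
16. interest=⌊653512·109/10000⌋=7123; principal=118390-7123=111267; balance=653512-111267=542245
17. interest=⌊542245·109/10000⌋=5910; principal=118390-5910=112480; balance=542245-112480=429765
18. interest=⌊429765·109/10000⌋=4684; principal=118390-4684=113706; balance=429765-113706=316059
19. interest=⌊316059·109/10000⌋=3445; principal=118390-3445=114945; balance=316059-114945=201114
20. interest=⌊201114·109/10000⌋=2192; principal=118390-2192=116198; balance=201114-116198=84916
21. interest=⌊84916·109/10000⌋=925; principal=min(118390-925,84916)=84916; balance=84916-84916=0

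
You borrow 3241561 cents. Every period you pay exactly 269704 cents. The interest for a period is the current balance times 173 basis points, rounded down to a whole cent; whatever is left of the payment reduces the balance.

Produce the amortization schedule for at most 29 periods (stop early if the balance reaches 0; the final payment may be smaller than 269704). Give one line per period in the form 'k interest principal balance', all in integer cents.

1 56079 213625 3027936
2 52383 217321 2810615
3 48623 221081 2589534
4 44798 224906 2364628
5 40908 228796 2135832
6 36949 232755 1903077
7 32923 236781 1666296
8 28826 240878 1425418
9 24659 245045 1180373
10 20420 249284 931089
11 16107 253597 677492
12 11720 257984 419508
13 7257 262447 157061
14 2717 157061 0

1. interest=⌊3241561·173/10000⌋=56079; principal=269704-56079=213625; balance=3241561-213625=3027936
2. interest=⌊3027936·173/10000⌋=52383; principal=269704-52383=217321; balance=3027936-217321=2810615
3. interest=⌊2810615·173/10000⌋=48623; principal=269704-48623=221081; balance=2810615-221081=2589534
4. interest=⌊2589534·173/10000⌋=44798; principal=269704-44798=224906; balance=2589534-224906=2364628
5. interest=⌊2364628·173/10000⌋=40908; principal=269704-40908=228796; balance=2364628-228796=2135832
6. interest=⌊2135832·173/10000⌋=36949; principal=269704-36949=232755; balance=2135832-232755=1903077
7. interest=⌊1903077·173/10000⌋=32923; principal=269704-32923=236781; balance=1903077-236781=1666296
8. interest=⌊1666296·173/10000⌋=28826; principal=269704-28826=240878; balance=1666296-240878=1425418
9. interest=⌊1425418·173/10000⌋=24659; principal=269704-24659=245045; balance=1425418-245045=1180373
10. interest=⌊1180373·173/10000⌋=20420; principal=269704-20420=249284; balance=1180373-249284=931089
11. interest=⌊931089·173/10000⌋=16107; principal=269704-16107=253597; balance=931089-253597=677492
12. interest=⌊677492·173/10000⌋=11720; principal=269704-11720=257984; balance=677492-257984=419508
13. interest=⌊419508·173/10000⌋=7257; principal=269704-7257=262447; balance=419508-262447=157061
14. interest=⌊157061·173/10000⌋=2717; principal=min(269704-2717,157061)=157061; balance=157061-157061=0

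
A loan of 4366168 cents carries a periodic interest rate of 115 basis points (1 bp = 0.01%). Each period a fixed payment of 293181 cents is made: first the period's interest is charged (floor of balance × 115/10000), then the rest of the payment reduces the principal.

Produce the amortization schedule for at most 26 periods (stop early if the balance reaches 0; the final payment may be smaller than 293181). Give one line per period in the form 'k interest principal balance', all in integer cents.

1. interest=⌊4366168·115/10000⌋=50210; principal=293181-50210=242971; balance=4366168-242971=4123197
2. interest=⌊4123197·115/10000⌋=47416; principal=293181-47416=245765; balance=4123197-245765=3877432
3. interest=⌊3877432·115/10000⌋=44590; principal=293181-44590=248591; balance=3877432-248591=3628841
4. interest=⌊3628841·115/10000⌋=41731; principal=293181-41731=251450; balance=3628841-251450=3377391
5. interest=⌊3377391·115/10000⌋=38839; principal=293181-38839=254342; balance=3377391-254342=3123049
6. interest=⌊3123049·115/10000⌋=35915; principal=293181-35915=257266; balance=3123049-257266=2865783
7. interest=⌊2865783·115/10000⌋=32956; principal=293181-32956=260225; balance=2865783-260225=2605558
8. interest=⌊2605558·115/10000⌋=29963; principal=293181-29963=263218; balance=2605558-263218=2342340
9. interest=⌊2342340·115/10000⌋=26936; principal=293181-26936=266245; balance=2342340-266245=2076095
10. interest=⌊2076095·115/10000⌋=23875; principal=293181-23875=269306; balance=2076095-269306=1806789
11. interest=⌊1806789·115/10000⌋=20778; principal=293181-20778=272403; balance=1806789-272403=1534386
12. interest=⌊1534386·115/10000⌋=17645; principal=293181-17645=275536; balance=1534386-275536=1258850
13. interest=⌊1258850·115/10000⌋=14476; principal=293181-14476=278705; balance=1258850-278705=980145
14. interest=⌊980145·115/10000⌋=11271; principal=293181-11271=281910; balance=980145-281910=698235
15. interest=⌊698235·115/10000⌋=8029; principal=293181-8029=285152; balance=698235-285152=413083
16. interest=⌊413083·115/10000⌋=4750; principal=293181-4750=288431; balance=413083-288431=124652
17. interest=⌊124652·115/10000⌋=1433; principal=min(293181-1433,124652)=124652; balance=124652-124652=0

1 50210 242971 4123197
2 47416 245765 3877432
3 44590 248591 3628841
4 41731 251450 3377391
5 38839 254342 3123049
6 35915 257266 2865783
7 32956 260225 2605558
8 29963 263218 2342340
9 26936 266245 2076095
10 23875 269306 1806789
11 20778 272403 1534386
12 17645 275536 1258850
13 14476 278705 980145
14 11271 281910 698235
15 8029 285152 413083
16 4750 288431 124652
17 1433 124652 0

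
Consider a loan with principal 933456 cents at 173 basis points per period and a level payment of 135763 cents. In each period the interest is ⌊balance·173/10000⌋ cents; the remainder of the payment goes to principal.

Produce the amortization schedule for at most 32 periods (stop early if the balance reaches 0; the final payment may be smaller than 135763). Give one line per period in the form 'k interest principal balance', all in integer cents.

1 16148 119615 813841
2 14079 121684 692157
3 11974 123789 568368
4 9832 125931 442437
5 7654 128109 314328
6 5437 130326 184002
7 3183 132580 51422
8 889 51422 0

1. interest=⌊933456·173/10000⌋=16148; principal=135763-16148=119615; balance=933456-119615=813841
2. interest=⌊813841·173/10000⌋=14079; principal=135763-14079=121684; balance=813841-121684=692157
3. interest=⌊692157·173/10000⌋=11974; principal=135763-11974=123789; balance=692157-123789=568368
4. interest=⌊568368·173/10000⌋=9832; principal=135763-9832=125931; balance=568368-125931=442437
5. interest=⌊442437·173/10000⌋=7654; principal=135763-7654=128109; balance=442437-128109=314328
6. interest=⌊314328·173/10000⌋=5437; principal=135763-5437=130326; balance=314328-130326=184002
7. interest=⌊184002·173/10000⌋=3183; principal=135763-3183=132580; balance=184002-132580=51422
8. interest=⌊51422·173/10000⌋=889; principal=min(135763-889,51422)=51422; balance=51422-51422=0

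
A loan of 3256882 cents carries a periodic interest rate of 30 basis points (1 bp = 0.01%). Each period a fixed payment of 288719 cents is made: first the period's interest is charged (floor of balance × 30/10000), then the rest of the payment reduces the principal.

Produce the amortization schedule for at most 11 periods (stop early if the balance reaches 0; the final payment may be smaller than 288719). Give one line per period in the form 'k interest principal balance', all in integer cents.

1 9770 278949 2977933
2 8933 279786 2698147
3 8094 280625 2417522
4 7252 281467 2136055
5 6408 282311 1853744
6 5561 283158 1570586
7 4711 284008 1286578
8 3859 284860 1001718
9 3005 285714 716004
10 2148 286571 429433
11 1288 287431 142002

1. interest=⌊3256882·30/10000⌋=9770; principal=288719-9770=278949; balance=3256882-278949=2977933
2. interest=⌊2977933·30/10000⌋=8933; principal=288719-8933=279786; balance=2977933-279786=2698147
3. interest=⌊2698147·30/10000⌋=8094; principal=288719-8094=280625; balance=2698147-280625=2417522
4. interest=⌊2417522·30/10000⌋=7252; principal=288719-7252=281467; balance=2417522-281467=2136055
5. interest=⌊2136055·30/10000⌋=6408; principal=288719-6408=282311; balance=2136055-282311=1853744
6. interest=⌊1853744·30/10000⌋=5561; principal=288719-5561=283158; balance=1853744-283158=1570586
7. interest=⌊1570586·30/10000⌋=4711; principal=288719-4711=284008; balance=1570586-284008=1286578
8. interest=⌊1286578·30/10000⌋=3859; principal=288719-3859=284860; balance=1286578-284860=1001718
9. interest=⌊1001718·30/10000⌋=3005; principal=288719-3005=285714; balance=1001718-285714=716004
10. interest=⌊716004·30/10000⌋=2148; principal=288719-2148=286571; balance=716004-286571=429433
11. interest=⌊429433·30/10000⌋=1288; principal=288719-1288=287431; balance=429433-287431=142002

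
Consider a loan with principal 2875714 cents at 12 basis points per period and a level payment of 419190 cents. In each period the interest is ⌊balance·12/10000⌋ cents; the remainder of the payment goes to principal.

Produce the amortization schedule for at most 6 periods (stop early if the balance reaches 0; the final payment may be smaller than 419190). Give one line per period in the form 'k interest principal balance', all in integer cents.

1. interest=⌊2875714·12/10000⌋=3450; principal=419190-3450=415740; balance=2875714-415740=2459974
2. interest=⌊2459974·12/10000⌋=2951; principal=419190-2951=416239; balance=2459974-416239=2043735
3. interest=⌊2043735·12/10000⌋=2452; principal=419190-2452=416738; balance=2043735-416738=1626997
4. interest=⌊1626997·12/10000⌋=1952; principal=419190-1952=417238; balance=1626997-417238=1209759
5. interest=⌊1209759·12/10000⌋=1451; principal=419190-1451=417739; balance=1209759-417739=792020
6. interest=⌊792020·12/10000⌋=950; principal=419190-950=418240; balance=792020-418240=373780

1 3450 415740 2459974
2 2951 416239 2043735
3 2452 416738 1626997
4 1952 417238 1209759
5 1451 417739 792020
6 950 418240 373780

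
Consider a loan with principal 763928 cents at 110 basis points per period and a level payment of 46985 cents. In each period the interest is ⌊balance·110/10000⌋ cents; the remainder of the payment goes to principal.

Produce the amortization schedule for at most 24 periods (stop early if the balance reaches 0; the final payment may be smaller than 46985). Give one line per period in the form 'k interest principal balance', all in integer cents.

1 8403 38582 725346
2 7978 39007 686339
3 7549 39436 646903
4 7115 39870 607033
5 6677 40308 566725
6 6233 40752 525973
7 5785 41200 484773
8 5332 41653 443120
9 4874 42111 401009
10 4411 42574 358435
11 3942 43043 315392
12 3469 43516 271876
13 2990 43995 227881
14 2506 44479 183402
15 2017 44968 138434
16 1522 45463 92971
17 1022 45963 47008
18 517 46468 540
19 5 540 0

1. interest=⌊763928·110/10000⌋=8403; principal=46985-8403=38582; balance=763928-38582=725346
2. interest=⌊725346·110/10000⌋=7978; principal=46985-7978=39007; balance=725346-39007=686339
3. interest=⌊686339·110/10000⌋=7549; principal=46985-7549=39436; balance=686339-39436=646903
4. interest=⌊646903·110/10000⌋=7115; principal=46985-7115=39870; balance=646903-39870=607033
5. interest=⌊607033·110/10000⌋=6677; principal=46985-6677=40308; balance=607033-40308=566725
6. interest=⌊566725·110/10000⌋=6233; principal=46985-6233=40752; balance=566725-40752=525973
7. interest=⌊525973·110/10000⌋=5785; principal=46985-5785=41200; balance=525973-41200=484773
8. interest=⌊484773·110/10000⌋=5332; principal=46985-5332=41653; balance=484773-41653=443120
9. interest=⌊443120·110/10000⌋=4874; principal=46985-4874=42111; balance=443120-42111=401009
10. interest=⌊401009·110/10000⌋=4411; principal=46985-4411=42574; balance=401009-42574=358435
11. interest=⌊358435·110/10000⌋=3942; principal=46985-3942=43043; balance=358435-43043=315392
12. interest=⌊315392·110/10000⌋=3469; principal=46985-3469=43516; balance=315392-43516=271876
13. interest=⌊271876·110/10000⌋=2990; principal=46985-2990=43995; balance=271876-43995=227881
14. interest=⌊227881·110/10000⌋=2506; principal=46985-2506=44479; balance=227881-44479=183402
15. interest=⌊183402·110/10000⌋=2017; principal=46985-2017=44968; balance=183402-44968=138434
16. interest=⌊138434·110/10000⌋=1522; principal=46985-1522=45463; balance=138434-45463=92971
17. interest=⌊92971·110/10000⌋=1022; principal=46985-1022=45963; balance=92971-45963=47008
18. interest=⌊47008·110/10000⌋=517; principal=46985-517=46468; balance=47008-46468=540
19. interest=⌊540·110/10000⌋=5; principal=min(46985-5,540)=540; balance=540-540=0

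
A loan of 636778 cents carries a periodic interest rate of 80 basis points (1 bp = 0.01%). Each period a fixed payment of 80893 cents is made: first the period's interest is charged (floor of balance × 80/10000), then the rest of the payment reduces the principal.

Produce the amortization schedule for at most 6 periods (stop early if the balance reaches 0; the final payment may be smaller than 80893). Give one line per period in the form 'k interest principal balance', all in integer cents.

1. interest=⌊636778·80/10000⌋=5094; principal=80893-5094=75799; balance=636778-75799=560979
2. interest=⌊560979·80/10000⌋=4487; principal=80893-4487=76406; balance=560979-76406=484573
3. interest=⌊484573·80/10000⌋=3876; principal=80893-3876=77017; balance=484573-77017=407556
4. interest=⌊407556·80/10000⌋=3260; principal=80893-3260=77633; balance=407556-77633=329923
5. interest=⌊329923·80/10000⌋=2639; principal=80893-2639=78254; balance=329923-78254=251669
6. interest=⌊251669·80/10000⌋=2013; principal=80893-2013=78880; balance=251669-78880=172789

1 5094 75799 560979
2 4487 76406 484573
3 3876 77017 407556
4 3260 77633 329923
5 2639 78254 251669
6 2013 78880 172789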